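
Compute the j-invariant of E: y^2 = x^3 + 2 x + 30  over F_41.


Delta = -16(4 a^3 + 27 b^2) mod 41 = 24
-1728 * (4 a)^3 = -1728 * (4*2)^3 mod 41 = 3
j = 3 * 24^(-1) mod 41 = 36

j = 36 (mod 41)


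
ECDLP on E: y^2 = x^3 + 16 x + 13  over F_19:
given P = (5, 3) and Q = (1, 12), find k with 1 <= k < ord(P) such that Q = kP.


Enumerate multiples of P until we hit Q = (1, 12):
  1P = (5, 3)
  2P = (1, 7)
  3P = (14, 6)
  4P = (17, 12)
  5P = (13, 10)
  6P = (8, 11)
  7P = (11, 0)
  8P = (8, 8)
  9P = (13, 9)
  10P = (17, 7)
  11P = (14, 13)
  12P = (1, 12)
Match found at i = 12.

k = 12


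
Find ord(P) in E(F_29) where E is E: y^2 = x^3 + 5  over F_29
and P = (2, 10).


Compute successive multiples of P until we hit O:
  1P = (2, 10)
  2P = (1, 8)
  3P = (1, 21)
  4P = (2, 19)
  5P = O

ord(P) = 5


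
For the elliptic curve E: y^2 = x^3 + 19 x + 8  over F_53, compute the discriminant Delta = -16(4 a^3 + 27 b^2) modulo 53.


4 a^3 + 27 b^2 = 4*19^3 + 27*8^2 = 27436 + 1728 = 29164
Delta = -16 * (29164) = -466624
Delta mod 53 = 41

Delta = 41 (mod 53)


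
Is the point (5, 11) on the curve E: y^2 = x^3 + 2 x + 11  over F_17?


Check whether y^2 = x^3 + 2 x + 11 (mod 17) for (x, y) = (5, 11).
LHS: y^2 = 11^2 mod 17 = 2
RHS: x^3 + 2 x + 11 = 5^3 + 2*5 + 11 mod 17 = 10
LHS != RHS

No, not on the curve


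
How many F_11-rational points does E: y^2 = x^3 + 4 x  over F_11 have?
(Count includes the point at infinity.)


For each x in F_11, count y with y^2 = x^3 + 4 x + 0 mod 11:
  x = 0: RHS = 0, y in [0]  -> 1 point(s)
  x = 1: RHS = 5, y in [4, 7]  -> 2 point(s)
  x = 2: RHS = 5, y in [4, 7]  -> 2 point(s)
  x = 4: RHS = 3, y in [5, 6]  -> 2 point(s)
  x = 6: RHS = 9, y in [3, 8]  -> 2 point(s)
  x = 8: RHS = 5, y in [4, 7]  -> 2 point(s)
Affine points: 11. Add the point at infinity: total = 12.

#E(F_11) = 12


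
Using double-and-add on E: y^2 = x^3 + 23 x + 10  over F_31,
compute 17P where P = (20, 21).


k = 17 = 10001_2 (binary, LSB first: 10001)
Double-and-add from P = (20, 21):
  bit 0 = 1: acc = O + (20, 21) = (20, 21)
  bit 1 = 0: acc unchanged = (20, 21)
  bit 2 = 0: acc unchanged = (20, 21)
  bit 3 = 0: acc unchanged = (20, 21)
  bit 4 = 1: acc = (20, 21) + (7, 24) = (29, 24)

17P = (29, 24)


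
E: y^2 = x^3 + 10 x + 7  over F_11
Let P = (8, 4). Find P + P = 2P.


Doubling: s = (3 x1^2 + a) / (2 y1)
s = (3*8^2 + 10) / (2*4) mod 11 = 6
x3 = s^2 - 2 x1 mod 11 = 6^2 - 2*8 = 9
y3 = s (x1 - x3) - y1 mod 11 = 6 * (8 - 9) - 4 = 1

2P = (9, 1)


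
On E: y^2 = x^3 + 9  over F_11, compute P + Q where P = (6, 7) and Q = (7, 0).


P != Q, so use the chord formula.
s = (y2 - y1) / (x2 - x1) = (4) / (1) mod 11 = 4
x3 = s^2 - x1 - x2 mod 11 = 4^2 - 6 - 7 = 3
y3 = s (x1 - x3) - y1 mod 11 = 4 * (6 - 3) - 7 = 5

P + Q = (3, 5)


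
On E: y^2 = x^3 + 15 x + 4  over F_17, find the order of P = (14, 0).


Compute successive multiples of P until we hit O:
  1P = (14, 0)
  2P = O

ord(P) = 2


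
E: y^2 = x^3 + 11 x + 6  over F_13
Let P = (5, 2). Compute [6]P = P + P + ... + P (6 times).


k = 6 = 110_2 (binary, LSB first: 011)
Double-and-add from P = (5, 2):
  bit 0 = 0: acc unchanged = O
  bit 1 = 1: acc = O + (7, 7) = (7, 7)
  bit 2 = 1: acc = (7, 7) + (3, 1) = (2, 7)

6P = (2, 7)


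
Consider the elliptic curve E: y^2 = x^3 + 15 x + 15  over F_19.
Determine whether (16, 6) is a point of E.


Check whether y^2 = x^3 + 15 x + 15 (mod 19) for (x, y) = (16, 6).
LHS: y^2 = 6^2 mod 19 = 17
RHS: x^3 + 15 x + 15 = 16^3 + 15*16 + 15 mod 19 = 0
LHS != RHS

No, not on the curve


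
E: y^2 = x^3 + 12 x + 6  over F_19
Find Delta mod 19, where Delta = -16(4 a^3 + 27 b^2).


4 a^3 + 27 b^2 = 4*12^3 + 27*6^2 = 6912 + 972 = 7884
Delta = -16 * (7884) = -126144
Delta mod 19 = 16

Delta = 16 (mod 19)


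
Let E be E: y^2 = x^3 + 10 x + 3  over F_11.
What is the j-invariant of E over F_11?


Delta = -16(4 a^3 + 27 b^2) mod 11 = 4
-1728 * (4 a)^3 = -1728 * (4*10)^3 mod 11 = 9
j = 9 * 4^(-1) mod 11 = 5

j = 5 (mod 11)


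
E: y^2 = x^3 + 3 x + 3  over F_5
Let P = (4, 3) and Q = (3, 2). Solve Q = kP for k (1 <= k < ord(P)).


Enumerate multiples of P until we hit Q = (3, 2):
  1P = (4, 3)
  2P = (3, 3)
  3P = (3, 2)
Match found at i = 3.

k = 3


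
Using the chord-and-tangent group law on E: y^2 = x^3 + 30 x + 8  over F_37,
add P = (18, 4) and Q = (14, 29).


P != Q, so use the chord formula.
s = (y2 - y1) / (x2 - x1) = (25) / (33) mod 37 = 3
x3 = s^2 - x1 - x2 mod 37 = 3^2 - 18 - 14 = 14
y3 = s (x1 - x3) - y1 mod 37 = 3 * (18 - 14) - 4 = 8

P + Q = (14, 8)


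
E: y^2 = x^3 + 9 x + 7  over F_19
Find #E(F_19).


For each x in F_19, count y with y^2 = x^3 + 9 x + 7 mod 19:
  x = 0: RHS = 7, y in [8, 11]  -> 2 point(s)
  x = 1: RHS = 17, y in [6, 13]  -> 2 point(s)
  x = 3: RHS = 4, y in [2, 17]  -> 2 point(s)
  x = 5: RHS = 6, y in [5, 14]  -> 2 point(s)
  x = 6: RHS = 11, y in [7, 12]  -> 2 point(s)
  x = 9: RHS = 0, y in [0]  -> 1 point(s)
  x = 12: RHS = 0, y in [0]  -> 1 point(s)
  x = 17: RHS = 0, y in [0]  -> 1 point(s)
  x = 18: RHS = 16, y in [4, 15]  -> 2 point(s)
Affine points: 15. Add the point at infinity: total = 16.

#E(F_19) = 16


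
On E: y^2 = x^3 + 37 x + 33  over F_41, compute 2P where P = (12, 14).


Doubling: s = (3 x1^2 + a) / (2 y1)
s = (3*12^2 + 37) / (2*14) mod 41 = 27
x3 = s^2 - 2 x1 mod 41 = 27^2 - 2*12 = 8
y3 = s (x1 - x3) - y1 mod 41 = 27 * (12 - 8) - 14 = 12

2P = (8, 12)


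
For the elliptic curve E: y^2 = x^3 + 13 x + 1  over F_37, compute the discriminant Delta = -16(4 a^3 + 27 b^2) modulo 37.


4 a^3 + 27 b^2 = 4*13^3 + 27*1^2 = 8788 + 27 = 8815
Delta = -16 * (8815) = -141040
Delta mod 37 = 4

Delta = 4 (mod 37)


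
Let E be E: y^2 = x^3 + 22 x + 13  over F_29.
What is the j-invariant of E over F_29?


Delta = -16(4 a^3 + 27 b^2) mod 29 = 13
-1728 * (4 a)^3 = -1728 * (4*22)^3 mod 29 = 12
j = 12 * 13^(-1) mod 29 = 21

j = 21 (mod 29)


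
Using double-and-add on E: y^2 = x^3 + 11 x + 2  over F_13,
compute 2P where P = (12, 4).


k = 2 = 10_2 (binary, LSB first: 01)
Double-and-add from P = (12, 4):
  bit 0 = 0: acc unchanged = O
  bit 1 = 1: acc = O + (1, 12) = (1, 12)

2P = (1, 12)


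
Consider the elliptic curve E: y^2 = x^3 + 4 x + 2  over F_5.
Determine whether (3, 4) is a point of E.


Check whether y^2 = x^3 + 4 x + 2 (mod 5) for (x, y) = (3, 4).
LHS: y^2 = 4^2 mod 5 = 1
RHS: x^3 + 4 x + 2 = 3^3 + 4*3 + 2 mod 5 = 1
LHS = RHS

Yes, on the curve


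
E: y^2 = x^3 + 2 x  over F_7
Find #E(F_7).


For each x in F_7, count y with y^2 = x^3 + 2 x + 0 mod 7:
  x = 0: RHS = 0, y in [0]  -> 1 point(s)
  x = 4: RHS = 2, y in [3, 4]  -> 2 point(s)
  x = 5: RHS = 2, y in [3, 4]  -> 2 point(s)
  x = 6: RHS = 4, y in [2, 5]  -> 2 point(s)
Affine points: 7. Add the point at infinity: total = 8.

#E(F_7) = 8


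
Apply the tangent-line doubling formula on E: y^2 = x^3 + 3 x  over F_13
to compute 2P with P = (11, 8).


Doubling: s = (3 x1^2 + a) / (2 y1)
s = (3*11^2 + 3) / (2*8) mod 13 = 5
x3 = s^2 - 2 x1 mod 13 = 5^2 - 2*11 = 3
y3 = s (x1 - x3) - y1 mod 13 = 5 * (11 - 3) - 8 = 6

2P = (3, 6)


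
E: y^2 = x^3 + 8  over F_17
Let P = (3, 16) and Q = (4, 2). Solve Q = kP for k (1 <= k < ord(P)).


Enumerate multiples of P until we hit Q = (4, 2):
  1P = (3, 16)
  2P = (2, 13)
  3P = (4, 15)
  4P = (11, 9)
  5P = (12, 11)
  6P = (0, 5)
  7P = (1, 14)
  8P = (14, 7)
  9P = (15, 0)
  10P = (14, 10)
  11P = (1, 3)
  12P = (0, 12)
  13P = (12, 6)
  14P = (11, 8)
  15P = (4, 2)
Match found at i = 15.

k = 15


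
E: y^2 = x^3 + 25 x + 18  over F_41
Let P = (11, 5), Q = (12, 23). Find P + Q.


P != Q, so use the chord formula.
s = (y2 - y1) / (x2 - x1) = (18) / (1) mod 41 = 18
x3 = s^2 - x1 - x2 mod 41 = 18^2 - 11 - 12 = 14
y3 = s (x1 - x3) - y1 mod 41 = 18 * (11 - 14) - 5 = 23

P + Q = (14, 23)


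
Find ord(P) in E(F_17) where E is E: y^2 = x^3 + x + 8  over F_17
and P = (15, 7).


Compute successive multiples of P until we hit O:
  1P = (15, 7)
  2P = (2, 16)
  3P = (4, 5)
  4P = (0, 5)
  5P = (3, 15)
  6P = (7, 16)
  7P = (13, 12)
  8P = (8, 1)
  ... (continuing to 25P)
  25P = O

ord(P) = 25


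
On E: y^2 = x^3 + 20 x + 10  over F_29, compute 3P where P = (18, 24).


k = 3 = 11_2 (binary, LSB first: 11)
Double-and-add from P = (18, 24):
  bit 0 = 1: acc = O + (18, 24) = (18, 24)
  bit 1 = 1: acc = (18, 24) + (27, 22) = (22, 22)

3P = (22, 22)


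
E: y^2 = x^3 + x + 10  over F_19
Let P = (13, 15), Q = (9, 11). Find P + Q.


P != Q, so use the chord formula.
s = (y2 - y1) / (x2 - x1) = (15) / (15) mod 19 = 1
x3 = s^2 - x1 - x2 mod 19 = 1^2 - 13 - 9 = 17
y3 = s (x1 - x3) - y1 mod 19 = 1 * (13 - 17) - 15 = 0

P + Q = (17, 0)


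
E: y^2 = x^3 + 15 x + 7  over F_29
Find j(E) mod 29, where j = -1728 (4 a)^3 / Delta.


Delta = -16(4 a^3 + 27 b^2) mod 29 = 23
-1728 * (4 a)^3 = -1728 * (4*15)^3 mod 29 = 9
j = 9 * 23^(-1) mod 29 = 13

j = 13 (mod 29)


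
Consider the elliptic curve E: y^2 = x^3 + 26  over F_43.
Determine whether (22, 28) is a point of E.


Check whether y^2 = x^3 + 0 x + 26 (mod 43) for (x, y) = (22, 28).
LHS: y^2 = 28^2 mod 43 = 10
RHS: x^3 + 0 x + 26 = 22^3 + 0*22 + 26 mod 43 = 10
LHS = RHS

Yes, on the curve


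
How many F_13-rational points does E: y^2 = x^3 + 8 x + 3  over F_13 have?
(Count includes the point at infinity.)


For each x in F_13, count y with y^2 = x^3 + 8 x + 3 mod 13:
  x = 0: RHS = 3, y in [4, 9]  -> 2 point(s)
  x = 1: RHS = 12, y in [5, 8]  -> 2 point(s)
  x = 2: RHS = 1, y in [1, 12]  -> 2 point(s)
  x = 5: RHS = 12, y in [5, 8]  -> 2 point(s)
  x = 7: RHS = 12, y in [5, 8]  -> 2 point(s)
  x = 10: RHS = 4, y in [2, 11]  -> 2 point(s)
Affine points: 12. Add the point at infinity: total = 13.

#E(F_13) = 13


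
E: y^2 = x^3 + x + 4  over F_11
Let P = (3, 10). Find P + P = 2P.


Doubling: s = (3 x1^2 + a) / (2 y1)
s = (3*3^2 + 1) / (2*10) mod 11 = 8
x3 = s^2 - 2 x1 mod 11 = 8^2 - 2*3 = 3
y3 = s (x1 - x3) - y1 mod 11 = 8 * (3 - 3) - 10 = 1

2P = (3, 1)


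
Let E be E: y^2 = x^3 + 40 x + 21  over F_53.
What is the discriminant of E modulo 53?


4 a^3 + 27 b^2 = 4*40^3 + 27*21^2 = 256000 + 11907 = 267907
Delta = -16 * (267907) = -4286512
Delta mod 53 = 22

Delta = 22 (mod 53)


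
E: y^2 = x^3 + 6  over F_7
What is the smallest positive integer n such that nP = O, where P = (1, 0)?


Compute successive multiples of P until we hit O:
  1P = (1, 0)
  2P = O

ord(P) = 2


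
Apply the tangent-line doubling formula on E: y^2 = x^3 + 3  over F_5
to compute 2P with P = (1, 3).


Doubling: s = (3 x1^2 + a) / (2 y1)
s = (3*1^2 + 0) / (2*3) mod 5 = 3
x3 = s^2 - 2 x1 mod 5 = 3^2 - 2*1 = 2
y3 = s (x1 - x3) - y1 mod 5 = 3 * (1 - 2) - 3 = 4

2P = (2, 4)


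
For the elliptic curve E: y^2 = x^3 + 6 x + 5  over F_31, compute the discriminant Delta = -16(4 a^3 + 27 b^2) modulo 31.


4 a^3 + 27 b^2 = 4*6^3 + 27*5^2 = 864 + 675 = 1539
Delta = -16 * (1539) = -24624
Delta mod 31 = 21

Delta = 21 (mod 31)


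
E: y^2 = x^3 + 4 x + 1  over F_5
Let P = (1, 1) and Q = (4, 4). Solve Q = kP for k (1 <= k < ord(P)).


Enumerate multiples of P until we hit Q = (4, 4):
  1P = (1, 1)
  2P = (4, 1)
  3P = (0, 4)
  4P = (3, 0)
  5P = (0, 1)
  6P = (4, 4)
Match found at i = 6.

k = 6


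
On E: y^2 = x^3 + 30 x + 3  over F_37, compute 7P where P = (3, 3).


k = 7 = 111_2 (binary, LSB first: 111)
Double-and-add from P = (3, 3):
  bit 0 = 1: acc = O + (3, 3) = (3, 3)
  bit 1 = 1: acc = (3, 3) + (1, 16) = (29, 18)
  bit 2 = 1: acc = (29, 18) + (9, 22) = (2, 21)

7P = (2, 21)


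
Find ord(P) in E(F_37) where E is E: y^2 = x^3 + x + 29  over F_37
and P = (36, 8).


Compute successive multiples of P until we hit O:
  1P = (36, 8)
  2P = (9, 8)
  3P = (29, 29)
  4P = (18, 12)
  5P = (10, 15)
  6P = (7, 34)
  7P = (30, 30)
  8P = (5, 14)
  ... (continuing to 35P)
  35P = O

ord(P) = 35


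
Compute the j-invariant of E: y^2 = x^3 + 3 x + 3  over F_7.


Delta = -16(4 a^3 + 27 b^2) mod 7 = 5
-1728 * (4 a)^3 = -1728 * (4*3)^3 mod 7 = 6
j = 6 * 5^(-1) mod 7 = 4

j = 4 (mod 7)


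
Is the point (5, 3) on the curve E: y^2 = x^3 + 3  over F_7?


Check whether y^2 = x^3 + 0 x + 3 (mod 7) for (x, y) = (5, 3).
LHS: y^2 = 3^2 mod 7 = 2
RHS: x^3 + 0 x + 3 = 5^3 + 0*5 + 3 mod 7 = 2
LHS = RHS

Yes, on the curve


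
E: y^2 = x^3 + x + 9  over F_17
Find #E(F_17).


For each x in F_17, count y with y^2 = x^3 + 1 x + 9 mod 17:
  x = 0: RHS = 9, y in [3, 14]  -> 2 point(s)
  x = 2: RHS = 2, y in [6, 11]  -> 2 point(s)
  x = 4: RHS = 9, y in [3, 14]  -> 2 point(s)
  x = 7: RHS = 2, y in [6, 11]  -> 2 point(s)
  x = 8: RHS = 2, y in [6, 11]  -> 2 point(s)
  x = 9: RHS = 16, y in [4, 13]  -> 2 point(s)
  x = 10: RHS = 16, y in [4, 13]  -> 2 point(s)
  x = 11: RHS = 8, y in [5, 12]  -> 2 point(s)
  x = 12: RHS = 15, y in [7, 10]  -> 2 point(s)
  x = 13: RHS = 9, y in [3, 14]  -> 2 point(s)
  x = 14: RHS = 13, y in [8, 9]  -> 2 point(s)
  x = 15: RHS = 16, y in [4, 13]  -> 2 point(s)
Affine points: 24. Add the point at infinity: total = 25.

#E(F_17) = 25


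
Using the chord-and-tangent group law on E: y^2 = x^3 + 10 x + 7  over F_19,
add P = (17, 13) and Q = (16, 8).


P != Q, so use the chord formula.
s = (y2 - y1) / (x2 - x1) = (14) / (18) mod 19 = 5
x3 = s^2 - x1 - x2 mod 19 = 5^2 - 17 - 16 = 11
y3 = s (x1 - x3) - y1 mod 19 = 5 * (17 - 11) - 13 = 17

P + Q = (11, 17)


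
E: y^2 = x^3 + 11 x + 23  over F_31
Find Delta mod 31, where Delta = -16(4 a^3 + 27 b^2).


4 a^3 + 27 b^2 = 4*11^3 + 27*23^2 = 5324 + 14283 = 19607
Delta = -16 * (19607) = -313712
Delta mod 31 = 8

Delta = 8 (mod 31)


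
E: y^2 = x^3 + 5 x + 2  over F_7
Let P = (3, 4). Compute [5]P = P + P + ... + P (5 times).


k = 5 = 101_2 (binary, LSB first: 101)
Double-and-add from P = (3, 4):
  bit 0 = 1: acc = O + (3, 4) = (3, 4)
  bit 1 = 0: acc unchanged = (3, 4)
  bit 2 = 1: acc = (3, 4) + (3, 4) = (3, 3)

5P = (3, 3)


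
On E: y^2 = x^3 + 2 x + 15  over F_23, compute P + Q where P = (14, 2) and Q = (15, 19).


P != Q, so use the chord formula.
s = (y2 - y1) / (x2 - x1) = (17) / (1) mod 23 = 17
x3 = s^2 - x1 - x2 mod 23 = 17^2 - 14 - 15 = 7
y3 = s (x1 - x3) - y1 mod 23 = 17 * (14 - 7) - 2 = 2

P + Q = (7, 2)


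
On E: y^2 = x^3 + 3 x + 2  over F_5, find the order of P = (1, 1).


Compute successive multiples of P until we hit O:
  1P = (1, 1)
  2P = (2, 1)
  3P = (2, 4)
  4P = (1, 4)
  5P = O

ord(P) = 5


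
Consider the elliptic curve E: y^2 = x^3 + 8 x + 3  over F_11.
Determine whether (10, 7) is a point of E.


Check whether y^2 = x^3 + 8 x + 3 (mod 11) for (x, y) = (10, 7).
LHS: y^2 = 7^2 mod 11 = 5
RHS: x^3 + 8 x + 3 = 10^3 + 8*10 + 3 mod 11 = 5
LHS = RHS

Yes, on the curve


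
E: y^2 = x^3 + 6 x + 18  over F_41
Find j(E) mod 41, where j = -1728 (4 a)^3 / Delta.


Delta = -16(4 a^3 + 27 b^2) mod 41 = 40
-1728 * (4 a)^3 = -1728 * (4*6)^3 mod 41 = 40
j = 40 * 40^(-1) mod 41 = 1

j = 1 (mod 41)


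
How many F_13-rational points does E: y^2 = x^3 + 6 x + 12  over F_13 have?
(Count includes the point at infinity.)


For each x in F_13, count y with y^2 = x^3 + 6 x + 12 mod 13:
  x = 0: RHS = 12, y in [5, 8]  -> 2 point(s)
  x = 4: RHS = 9, y in [3, 10]  -> 2 point(s)
  x = 6: RHS = 4, y in [2, 11]  -> 2 point(s)
  x = 8: RHS = 0, y in [0]  -> 1 point(s)
Affine points: 7. Add the point at infinity: total = 8.

#E(F_13) = 8


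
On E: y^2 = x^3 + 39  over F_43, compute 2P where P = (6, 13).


Doubling: s = (3 x1^2 + a) / (2 y1)
s = (3*6^2 + 0) / (2*13) mod 43 = 24
x3 = s^2 - 2 x1 mod 43 = 24^2 - 2*6 = 5
y3 = s (x1 - x3) - y1 mod 43 = 24 * (6 - 5) - 13 = 11

2P = (5, 11)


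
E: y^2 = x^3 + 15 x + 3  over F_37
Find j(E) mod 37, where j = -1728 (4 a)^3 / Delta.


Delta = -16(4 a^3 + 27 b^2) mod 37 = 3
-1728 * (4 a)^3 = -1728 * (4*15)^3 mod 37 = 8
j = 8 * 3^(-1) mod 37 = 15

j = 15 (mod 37)


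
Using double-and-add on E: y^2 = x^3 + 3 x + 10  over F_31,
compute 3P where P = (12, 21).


k = 3 = 11_2 (binary, LSB first: 11)
Double-and-add from P = (12, 21):
  bit 0 = 1: acc = O + (12, 21) = (12, 21)
  bit 1 = 1: acc = (12, 21) + (17, 18) = (16, 0)

3P = (16, 0)


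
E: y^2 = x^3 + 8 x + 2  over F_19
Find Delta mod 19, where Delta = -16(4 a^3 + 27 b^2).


4 a^3 + 27 b^2 = 4*8^3 + 27*2^2 = 2048 + 108 = 2156
Delta = -16 * (2156) = -34496
Delta mod 19 = 8

Delta = 8 (mod 19)


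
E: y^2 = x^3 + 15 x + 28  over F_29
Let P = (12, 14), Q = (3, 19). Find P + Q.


P != Q, so use the chord formula.
s = (y2 - y1) / (x2 - x1) = (5) / (20) mod 29 = 22
x3 = s^2 - x1 - x2 mod 29 = 22^2 - 12 - 3 = 5
y3 = s (x1 - x3) - y1 mod 29 = 22 * (12 - 5) - 14 = 24

P + Q = (5, 24)


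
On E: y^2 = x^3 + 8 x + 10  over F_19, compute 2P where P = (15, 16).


Doubling: s = (3 x1^2 + a) / (2 y1)
s = (3*15^2 + 8) / (2*16) mod 19 = 16
x3 = s^2 - 2 x1 mod 19 = 16^2 - 2*15 = 17
y3 = s (x1 - x3) - y1 mod 19 = 16 * (15 - 17) - 16 = 9

2P = (17, 9)


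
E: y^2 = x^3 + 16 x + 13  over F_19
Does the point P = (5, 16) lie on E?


Check whether y^2 = x^3 + 16 x + 13 (mod 19) for (x, y) = (5, 16).
LHS: y^2 = 16^2 mod 19 = 9
RHS: x^3 + 16 x + 13 = 5^3 + 16*5 + 13 mod 19 = 9
LHS = RHS

Yes, on the curve


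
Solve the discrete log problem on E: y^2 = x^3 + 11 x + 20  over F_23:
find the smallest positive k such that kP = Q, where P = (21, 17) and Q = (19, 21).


Enumerate multiples of P until we hit Q = (19, 21):
  1P = (21, 17)
  2P = (4, 6)
  3P = (2, 21)
  4P = (1, 3)
  5P = (10, 16)
  6P = (19, 2)
  7P = (22, 10)
  8P = (6, 16)
  9P = (5, 4)
  10P = (15, 8)
  11P = (18, 22)
  12P = (20, 12)
  13P = (7, 7)
  14P = (11, 0)
  15P = (7, 16)
  16P = (20, 11)
  17P = (18, 1)
  18P = (15, 15)
  19P = (5, 19)
  20P = (6, 7)
  21P = (22, 13)
  22P = (19, 21)
Match found at i = 22.

k = 22


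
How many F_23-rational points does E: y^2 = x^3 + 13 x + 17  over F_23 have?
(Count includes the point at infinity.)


For each x in F_23, count y with y^2 = x^3 + 13 x + 17 mod 23:
  x = 1: RHS = 8, y in [10, 13]  -> 2 point(s)
  x = 4: RHS = 18, y in [8, 15]  -> 2 point(s)
  x = 5: RHS = 0, y in [0]  -> 1 point(s)
  x = 6: RHS = 12, y in [9, 14]  -> 2 point(s)
  x = 8: RHS = 12, y in [9, 14]  -> 2 point(s)
  x = 9: RHS = 12, y in [9, 14]  -> 2 point(s)
  x = 19: RHS = 16, y in [4, 19]  -> 2 point(s)
  x = 21: RHS = 6, y in [11, 12]  -> 2 point(s)
  x = 22: RHS = 3, y in [7, 16]  -> 2 point(s)
Affine points: 17. Add the point at infinity: total = 18.

#E(F_23) = 18


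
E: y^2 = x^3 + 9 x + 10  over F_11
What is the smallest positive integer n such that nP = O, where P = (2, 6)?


Compute successive multiples of P until we hit O:
  1P = (2, 6)
  2P = (8, 0)
  3P = (2, 5)
  4P = O

ord(P) = 4


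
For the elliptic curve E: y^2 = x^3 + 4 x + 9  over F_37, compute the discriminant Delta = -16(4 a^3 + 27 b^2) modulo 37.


4 a^3 + 27 b^2 = 4*4^3 + 27*9^2 = 256 + 2187 = 2443
Delta = -16 * (2443) = -39088
Delta mod 37 = 21

Delta = 21 (mod 37)


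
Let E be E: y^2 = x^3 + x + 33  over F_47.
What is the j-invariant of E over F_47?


Delta = -16(4 a^3 + 27 b^2) mod 47 = 5
-1728 * (4 a)^3 = -1728 * (4*1)^3 mod 47 = 46
j = 46 * 5^(-1) mod 47 = 28

j = 28 (mod 47)


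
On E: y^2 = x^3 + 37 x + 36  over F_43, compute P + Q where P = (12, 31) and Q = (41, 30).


P != Q, so use the chord formula.
s = (y2 - y1) / (x2 - x1) = (42) / (29) mod 43 = 40
x3 = s^2 - x1 - x2 mod 43 = 40^2 - 12 - 41 = 42
y3 = s (x1 - x3) - y1 mod 43 = 40 * (12 - 42) - 31 = 16

P + Q = (42, 16)


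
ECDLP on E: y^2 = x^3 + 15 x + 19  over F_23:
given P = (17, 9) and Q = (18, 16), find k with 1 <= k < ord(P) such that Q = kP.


Enumerate multiples of P until we hit Q = (18, 16):
  1P = (17, 9)
  2P = (21, 2)
  3P = (1, 9)
  4P = (5, 14)
  5P = (9, 3)
  6P = (22, 16)
  7P = (20, 19)
  8P = (15, 13)
  9P = (18, 16)
Match found at i = 9.

k = 9


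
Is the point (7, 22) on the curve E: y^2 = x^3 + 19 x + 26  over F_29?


Check whether y^2 = x^3 + 19 x + 26 (mod 29) for (x, y) = (7, 22).
LHS: y^2 = 22^2 mod 29 = 20
RHS: x^3 + 19 x + 26 = 7^3 + 19*7 + 26 mod 29 = 9
LHS != RHS

No, not on the curve


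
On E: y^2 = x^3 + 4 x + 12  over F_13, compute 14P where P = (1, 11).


k = 14 = 1110_2 (binary, LSB first: 0111)
Double-and-add from P = (1, 11):
  bit 0 = 0: acc unchanged = O
  bit 1 = 1: acc = O + (10, 8) = (10, 8)
  bit 2 = 1: acc = (10, 8) + (3, 8) = (0, 5)
  bit 3 = 1: acc = (0, 5) + (4, 12) = (8, 7)

14P = (8, 7)


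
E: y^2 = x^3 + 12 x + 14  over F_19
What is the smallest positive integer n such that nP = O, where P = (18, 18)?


Compute successive multiples of P until we hit O:
  1P = (18, 18)
  2P = (6, 6)
  3P = (15, 4)
  4P = (12, 10)
  5P = (14, 0)
  6P = (12, 9)
  7P = (15, 15)
  8P = (6, 13)
  ... (continuing to 10P)
  10P = O

ord(P) = 10


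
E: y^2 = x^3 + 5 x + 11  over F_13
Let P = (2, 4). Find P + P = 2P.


Doubling: s = (3 x1^2 + a) / (2 y1)
s = (3*2^2 + 5) / (2*4) mod 13 = 7
x3 = s^2 - 2 x1 mod 13 = 7^2 - 2*2 = 6
y3 = s (x1 - x3) - y1 mod 13 = 7 * (2 - 6) - 4 = 7

2P = (6, 7)


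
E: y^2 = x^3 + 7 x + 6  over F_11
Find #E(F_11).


For each x in F_11, count y with y^2 = x^3 + 7 x + 6 mod 11:
  x = 1: RHS = 3, y in [5, 6]  -> 2 point(s)
  x = 5: RHS = 1, y in [1, 10]  -> 2 point(s)
  x = 6: RHS = 0, y in [0]  -> 1 point(s)
  x = 10: RHS = 9, y in [3, 8]  -> 2 point(s)
Affine points: 7. Add the point at infinity: total = 8.

#E(F_11) = 8


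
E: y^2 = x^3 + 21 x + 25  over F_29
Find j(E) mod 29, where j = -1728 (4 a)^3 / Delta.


Delta = -16(4 a^3 + 27 b^2) mod 29 = 17
-1728 * (4 a)^3 = -1728 * (4*21)^3 mod 29 = 24
j = 24 * 17^(-1) mod 29 = 27

j = 27 (mod 29)


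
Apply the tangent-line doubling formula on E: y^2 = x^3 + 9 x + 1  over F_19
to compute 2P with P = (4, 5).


Doubling: s = (3 x1^2 + a) / (2 y1)
s = (3*4^2 + 9) / (2*5) mod 19 = 0
x3 = s^2 - 2 x1 mod 19 = 0^2 - 2*4 = 11
y3 = s (x1 - x3) - y1 mod 19 = 0 * (4 - 11) - 5 = 14

2P = (11, 14)


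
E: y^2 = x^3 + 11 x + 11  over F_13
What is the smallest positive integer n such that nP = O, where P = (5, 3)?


Compute successive multiples of P until we hit O:
  1P = (5, 3)
  2P = (12, 5)
  3P = (12, 8)
  4P = (5, 10)
  5P = O

ord(P) = 5


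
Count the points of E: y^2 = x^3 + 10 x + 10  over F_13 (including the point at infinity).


For each x in F_13, count y with y^2 = x^3 + 10 x + 10 mod 13:
  x = 0: RHS = 10, y in [6, 7]  -> 2 point(s)
  x = 2: RHS = 12, y in [5, 8]  -> 2 point(s)
  x = 4: RHS = 10, y in [6, 7]  -> 2 point(s)
  x = 5: RHS = 3, y in [4, 9]  -> 2 point(s)
  x = 6: RHS = 0, y in [0]  -> 1 point(s)
  x = 8: RHS = 4, y in [2, 11]  -> 2 point(s)
  x = 9: RHS = 10, y in [6, 7]  -> 2 point(s)
  x = 12: RHS = 12, y in [5, 8]  -> 2 point(s)
Affine points: 15. Add the point at infinity: total = 16.

#E(F_13) = 16


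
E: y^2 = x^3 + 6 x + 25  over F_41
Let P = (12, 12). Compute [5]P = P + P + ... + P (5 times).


k = 5 = 101_2 (binary, LSB first: 101)
Double-and-add from P = (12, 12):
  bit 0 = 1: acc = O + (12, 12) = (12, 12)
  bit 1 = 0: acc unchanged = (12, 12)
  bit 2 = 1: acc = (12, 12) + (39, 13) = (40, 31)

5P = (40, 31)


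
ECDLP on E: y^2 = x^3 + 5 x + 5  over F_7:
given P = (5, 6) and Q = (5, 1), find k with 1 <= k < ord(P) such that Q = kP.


Enumerate multiples of P until we hit Q = (5, 1):
  1P = (5, 6)
  2P = (1, 2)
  3P = (2, 4)
  4P = (2, 3)
  5P = (1, 5)
  6P = (5, 1)
Match found at i = 6.

k = 6


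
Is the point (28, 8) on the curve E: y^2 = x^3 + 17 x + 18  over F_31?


Check whether y^2 = x^3 + 17 x + 18 (mod 31) for (x, y) = (28, 8).
LHS: y^2 = 8^2 mod 31 = 2
RHS: x^3 + 17 x + 18 = 28^3 + 17*28 + 18 mod 31 = 2
LHS = RHS

Yes, on the curve


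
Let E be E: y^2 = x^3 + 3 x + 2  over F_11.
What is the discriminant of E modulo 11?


4 a^3 + 27 b^2 = 4*3^3 + 27*2^2 = 108 + 108 = 216
Delta = -16 * (216) = -3456
Delta mod 11 = 9

Delta = 9 (mod 11)


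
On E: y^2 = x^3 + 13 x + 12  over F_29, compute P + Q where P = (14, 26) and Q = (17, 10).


P != Q, so use the chord formula.
s = (y2 - y1) / (x2 - x1) = (13) / (3) mod 29 = 14
x3 = s^2 - x1 - x2 mod 29 = 14^2 - 14 - 17 = 20
y3 = s (x1 - x3) - y1 mod 29 = 14 * (14 - 20) - 26 = 6

P + Q = (20, 6)


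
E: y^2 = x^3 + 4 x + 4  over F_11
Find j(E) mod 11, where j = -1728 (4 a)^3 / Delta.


Delta = -16(4 a^3 + 27 b^2) mod 11 = 3
-1728 * (4 a)^3 = -1728 * (4*4)^3 mod 11 = 7
j = 7 * 3^(-1) mod 11 = 6

j = 6 (mod 11)


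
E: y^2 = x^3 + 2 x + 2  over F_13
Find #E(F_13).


For each x in F_13, count y with y^2 = x^3 + 2 x + 2 mod 13:
  x = 2: RHS = 1, y in [1, 12]  -> 2 point(s)
  x = 3: RHS = 9, y in [3, 10]  -> 2 point(s)
  x = 4: RHS = 9, y in [3, 10]  -> 2 point(s)
  x = 6: RHS = 9, y in [3, 10]  -> 2 point(s)
  x = 8: RHS = 10, y in [6, 7]  -> 2 point(s)
  x = 11: RHS = 3, y in [4, 9]  -> 2 point(s)
  x = 12: RHS = 12, y in [5, 8]  -> 2 point(s)
Affine points: 14. Add the point at infinity: total = 15.

#E(F_13) = 15


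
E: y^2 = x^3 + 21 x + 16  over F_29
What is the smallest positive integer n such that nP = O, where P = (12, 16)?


Compute successive multiples of P until we hit O:
  1P = (12, 16)
  2P = (12, 13)
  3P = O

ord(P) = 3


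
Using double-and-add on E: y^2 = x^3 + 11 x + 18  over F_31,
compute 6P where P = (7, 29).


k = 6 = 110_2 (binary, LSB first: 011)
Double-and-add from P = (7, 29):
  bit 0 = 0: acc unchanged = O
  bit 1 = 1: acc = O + (4, 23) = (4, 23)
  bit 2 = 1: acc = (4, 23) + (28, 19) = (24, 1)

6P = (24, 1)


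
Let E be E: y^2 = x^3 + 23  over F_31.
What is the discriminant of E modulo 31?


4 a^3 + 27 b^2 = 4*0^3 + 27*23^2 = 0 + 14283 = 14283
Delta = -16 * (14283) = -228528
Delta mod 31 = 4

Delta = 4 (mod 31)


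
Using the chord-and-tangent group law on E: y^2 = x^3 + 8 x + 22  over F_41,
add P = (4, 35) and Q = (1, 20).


P != Q, so use the chord formula.
s = (y2 - y1) / (x2 - x1) = (26) / (38) mod 41 = 5
x3 = s^2 - x1 - x2 mod 41 = 5^2 - 4 - 1 = 20
y3 = s (x1 - x3) - y1 mod 41 = 5 * (4 - 20) - 35 = 8

P + Q = (20, 8)


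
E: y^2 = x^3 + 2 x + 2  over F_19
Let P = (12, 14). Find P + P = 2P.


Doubling: s = (3 x1^2 + a) / (2 y1)
s = (3*12^2 + 2) / (2*14) mod 19 = 6
x3 = s^2 - 2 x1 mod 19 = 6^2 - 2*12 = 12
y3 = s (x1 - x3) - y1 mod 19 = 6 * (12 - 12) - 14 = 5

2P = (12, 5)


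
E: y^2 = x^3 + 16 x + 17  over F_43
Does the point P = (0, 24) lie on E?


Check whether y^2 = x^3 + 16 x + 17 (mod 43) for (x, y) = (0, 24).
LHS: y^2 = 24^2 mod 43 = 17
RHS: x^3 + 16 x + 17 = 0^3 + 16*0 + 17 mod 43 = 17
LHS = RHS

Yes, on the curve


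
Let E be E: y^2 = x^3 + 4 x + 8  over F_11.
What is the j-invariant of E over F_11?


Delta = -16(4 a^3 + 27 b^2) mod 11 = 2
-1728 * (4 a)^3 = -1728 * (4*4)^3 mod 11 = 7
j = 7 * 2^(-1) mod 11 = 9

j = 9 (mod 11)


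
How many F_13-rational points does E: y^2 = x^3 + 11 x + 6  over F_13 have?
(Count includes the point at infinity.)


For each x in F_13, count y with y^2 = x^3 + 11 x + 6 mod 13:
  x = 2: RHS = 10, y in [6, 7]  -> 2 point(s)
  x = 3: RHS = 1, y in [1, 12]  -> 2 point(s)
  x = 4: RHS = 10, y in [6, 7]  -> 2 point(s)
  x = 5: RHS = 4, y in [2, 11]  -> 2 point(s)
  x = 7: RHS = 10, y in [6, 7]  -> 2 point(s)
Affine points: 10. Add the point at infinity: total = 11.

#E(F_13) = 11


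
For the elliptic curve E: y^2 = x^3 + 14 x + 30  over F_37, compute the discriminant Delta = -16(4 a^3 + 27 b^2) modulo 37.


4 a^3 + 27 b^2 = 4*14^3 + 27*30^2 = 10976 + 24300 = 35276
Delta = -16 * (35276) = -564416
Delta mod 37 = 19

Delta = 19 (mod 37)


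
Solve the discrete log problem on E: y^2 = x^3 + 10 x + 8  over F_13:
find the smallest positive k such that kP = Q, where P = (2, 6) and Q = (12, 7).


Enumerate multiples of P until we hit Q = (12, 7):
  1P = (2, 6)
  2P = (12, 6)
  3P = (12, 7)
Match found at i = 3.

k = 3


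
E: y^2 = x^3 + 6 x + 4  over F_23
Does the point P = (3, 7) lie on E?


Check whether y^2 = x^3 + 6 x + 4 (mod 23) for (x, y) = (3, 7).
LHS: y^2 = 7^2 mod 23 = 3
RHS: x^3 + 6 x + 4 = 3^3 + 6*3 + 4 mod 23 = 3
LHS = RHS

Yes, on the curve


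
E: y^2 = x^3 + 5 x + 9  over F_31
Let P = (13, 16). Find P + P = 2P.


Doubling: s = (3 x1^2 + a) / (2 y1)
s = (3*13^2 + 5) / (2*16) mod 31 = 16
x3 = s^2 - 2 x1 mod 31 = 16^2 - 2*13 = 13
y3 = s (x1 - x3) - y1 mod 31 = 16 * (13 - 13) - 16 = 15

2P = (13, 15)


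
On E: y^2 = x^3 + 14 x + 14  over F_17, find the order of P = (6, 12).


Compute successive multiples of P until we hit O:
  1P = (6, 12)
  2P = (9, 11)
  3P = (4, 10)
  4P = (8, 3)
  5P = (2, 4)
  6P = (13, 8)
  7P = (7, 8)
  8P = (3, 10)
  ... (continuing to 23P)
  23P = O

ord(P) = 23


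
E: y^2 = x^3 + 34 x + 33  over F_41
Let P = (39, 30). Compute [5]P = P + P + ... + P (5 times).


k = 5 = 101_2 (binary, LSB first: 101)
Double-and-add from P = (39, 30):
  bit 0 = 1: acc = O + (39, 30) = (39, 30)
  bit 1 = 0: acc unchanged = (39, 30)
  bit 2 = 1: acc = (39, 30) + (28, 10) = (20, 12)

5P = (20, 12)


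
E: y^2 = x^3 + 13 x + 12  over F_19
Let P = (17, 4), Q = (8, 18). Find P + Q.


P != Q, so use the chord formula.
s = (y2 - y1) / (x2 - x1) = (14) / (10) mod 19 = 9
x3 = s^2 - x1 - x2 mod 19 = 9^2 - 17 - 8 = 18
y3 = s (x1 - x3) - y1 mod 19 = 9 * (17 - 18) - 4 = 6

P + Q = (18, 6)


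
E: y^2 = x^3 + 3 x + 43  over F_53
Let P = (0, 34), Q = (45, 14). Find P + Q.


P != Q, so use the chord formula.
s = (y2 - y1) / (x2 - x1) = (33) / (45) mod 53 = 29
x3 = s^2 - x1 - x2 mod 53 = 29^2 - 0 - 45 = 1
y3 = s (x1 - x3) - y1 mod 53 = 29 * (0 - 1) - 34 = 43

P + Q = (1, 43)


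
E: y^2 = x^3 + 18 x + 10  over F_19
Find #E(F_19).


For each x in F_19, count y with y^2 = x^3 + 18 x + 10 mod 19:
  x = 2: RHS = 16, y in [4, 15]  -> 2 point(s)
  x = 5: RHS = 16, y in [4, 15]  -> 2 point(s)
  x = 6: RHS = 11, y in [7, 12]  -> 2 point(s)
  x = 7: RHS = 4, y in [2, 17]  -> 2 point(s)
  x = 8: RHS = 1, y in [1, 18]  -> 2 point(s)
  x = 11: RHS = 0, y in [0]  -> 1 point(s)
  x = 12: RHS = 16, y in [4, 15]  -> 2 point(s)
  x = 13: RHS = 9, y in [3, 16]  -> 2 point(s)
  x = 14: RHS = 4, y in [2, 17]  -> 2 point(s)
  x = 15: RHS = 7, y in [8, 11]  -> 2 point(s)
  x = 16: RHS = 5, y in [9, 10]  -> 2 point(s)
  x = 17: RHS = 4, y in [2, 17]  -> 2 point(s)
Affine points: 23. Add the point at infinity: total = 24.

#E(F_19) = 24


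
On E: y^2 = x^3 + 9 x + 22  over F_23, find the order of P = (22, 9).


Compute successive multiples of P until we hit O:
  1P = (22, 9)
  2P = (5, 10)
  3P = (12, 8)
  4P = (15, 17)
  5P = (15, 6)
  6P = (12, 15)
  7P = (5, 13)
  8P = (22, 14)
  ... (continuing to 9P)
  9P = O

ord(P) = 9


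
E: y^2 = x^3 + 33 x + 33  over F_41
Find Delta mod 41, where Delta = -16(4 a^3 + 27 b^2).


4 a^3 + 27 b^2 = 4*33^3 + 27*33^2 = 143748 + 29403 = 173151
Delta = -16 * (173151) = -2770416
Delta mod 41 = 36

Delta = 36 (mod 41)


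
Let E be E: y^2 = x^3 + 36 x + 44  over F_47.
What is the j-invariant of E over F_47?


Delta = -16(4 a^3 + 27 b^2) mod 47 = 33
-1728 * (4 a)^3 = -1728 * (4*36)^3 mod 47 = 15
j = 15 * 33^(-1) mod 47 = 9

j = 9 (mod 47)


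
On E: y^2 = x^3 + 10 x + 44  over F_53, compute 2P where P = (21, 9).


Doubling: s = (3 x1^2 + a) / (2 y1)
s = (3*21^2 + 10) / (2*9) mod 53 = 24
x3 = s^2 - 2 x1 mod 53 = 24^2 - 2*21 = 4
y3 = s (x1 - x3) - y1 mod 53 = 24 * (21 - 4) - 9 = 28

2P = (4, 28)


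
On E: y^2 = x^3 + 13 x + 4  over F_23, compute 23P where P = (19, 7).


k = 23 = 10111_2 (binary, LSB first: 11101)
Double-and-add from P = (19, 7):
  bit 0 = 1: acc = O + (19, 7) = (19, 7)
  bit 1 = 1: acc = (19, 7) + (21, 4) = (14, 20)
  bit 2 = 1: acc = (14, 20) + (17, 20) = (15, 3)
  bit 3 = 0: acc unchanged = (15, 3)
  bit 4 = 1: acc = (15, 3) + (0, 2) = (17, 3)

23P = (17, 3)


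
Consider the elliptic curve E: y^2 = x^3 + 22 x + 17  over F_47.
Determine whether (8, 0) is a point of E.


Check whether y^2 = x^3 + 22 x + 17 (mod 47) for (x, y) = (8, 0).
LHS: y^2 = 0^2 mod 47 = 0
RHS: x^3 + 22 x + 17 = 8^3 + 22*8 + 17 mod 47 = 0
LHS = RHS

Yes, on the curve


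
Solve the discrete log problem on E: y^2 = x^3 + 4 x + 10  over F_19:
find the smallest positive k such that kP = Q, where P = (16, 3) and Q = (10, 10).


Enumerate multiples of P until we hit Q = (10, 10):
  1P = (16, 3)
  2P = (10, 9)
  3P = (13, 13)
  4P = (18, 10)
  5P = (2, 8)
  6P = (2, 11)
  7P = (18, 9)
  8P = (13, 6)
  9P = (10, 10)
Match found at i = 9.

k = 9


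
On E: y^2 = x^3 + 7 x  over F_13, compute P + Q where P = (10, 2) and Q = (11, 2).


P != Q, so use the chord formula.
s = (y2 - y1) / (x2 - x1) = (0) / (1) mod 13 = 0
x3 = s^2 - x1 - x2 mod 13 = 0^2 - 10 - 11 = 5
y3 = s (x1 - x3) - y1 mod 13 = 0 * (10 - 5) - 2 = 11

P + Q = (5, 11)


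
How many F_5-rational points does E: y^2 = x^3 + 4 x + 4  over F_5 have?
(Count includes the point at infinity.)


For each x in F_5, count y with y^2 = x^3 + 4 x + 4 mod 5:
  x = 0: RHS = 4, y in [2, 3]  -> 2 point(s)
  x = 1: RHS = 4, y in [2, 3]  -> 2 point(s)
  x = 2: RHS = 0, y in [0]  -> 1 point(s)
  x = 4: RHS = 4, y in [2, 3]  -> 2 point(s)
Affine points: 7. Add the point at infinity: total = 8.

#E(F_5) = 8


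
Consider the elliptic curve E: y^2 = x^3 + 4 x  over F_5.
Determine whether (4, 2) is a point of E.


Check whether y^2 = x^3 + 4 x + 0 (mod 5) for (x, y) = (4, 2).
LHS: y^2 = 2^2 mod 5 = 4
RHS: x^3 + 4 x + 0 = 4^3 + 4*4 + 0 mod 5 = 0
LHS != RHS

No, not on the curve


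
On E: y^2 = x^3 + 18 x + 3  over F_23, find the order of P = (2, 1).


Compute successive multiples of P until we hit O:
  1P = (2, 1)
  2P = (14, 3)
  3P = (0, 7)
  4P = (7, 14)
  5P = (18, 8)
  6P = (4, 1)
  7P = (17, 22)
  8P = (17, 1)
  ... (continuing to 15P)
  15P = O

ord(P) = 15


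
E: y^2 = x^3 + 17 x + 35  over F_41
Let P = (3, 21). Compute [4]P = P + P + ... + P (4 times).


k = 4 = 100_2 (binary, LSB first: 001)
Double-and-add from P = (3, 21):
  bit 0 = 0: acc unchanged = O
  bit 1 = 0: acc unchanged = O
  bit 2 = 1: acc = O + (3, 21) = (3, 21)

4P = (3, 21)


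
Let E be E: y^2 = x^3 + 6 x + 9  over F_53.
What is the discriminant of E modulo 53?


4 a^3 + 27 b^2 = 4*6^3 + 27*9^2 = 864 + 2187 = 3051
Delta = -16 * (3051) = -48816
Delta mod 53 = 50

Delta = 50 (mod 53)


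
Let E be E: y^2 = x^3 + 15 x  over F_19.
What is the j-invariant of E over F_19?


Delta = -16(4 a^3 + 27 b^2) mod 19 = 11
-1728 * (4 a)^3 = -1728 * (4*15)^3 mod 19 = 8
j = 8 * 11^(-1) mod 19 = 18

j = 18 (mod 19)


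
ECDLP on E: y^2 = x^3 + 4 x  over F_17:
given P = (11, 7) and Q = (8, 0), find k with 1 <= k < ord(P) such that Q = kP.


Enumerate multiples of P until we hit Q = (8, 0):
  1P = (11, 7)
  2P = (8, 0)
Match found at i = 2.

k = 2


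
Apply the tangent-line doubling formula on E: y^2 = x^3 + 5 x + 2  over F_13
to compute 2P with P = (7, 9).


Doubling: s = (3 x1^2 + a) / (2 y1)
s = (3*7^2 + 5) / (2*9) mod 13 = 7
x3 = s^2 - 2 x1 mod 13 = 7^2 - 2*7 = 9
y3 = s (x1 - x3) - y1 mod 13 = 7 * (7 - 9) - 9 = 3

2P = (9, 3)


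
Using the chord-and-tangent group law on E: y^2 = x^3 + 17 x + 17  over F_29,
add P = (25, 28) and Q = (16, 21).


P != Q, so use the chord formula.
s = (y2 - y1) / (x2 - x1) = (22) / (20) mod 29 = 4
x3 = s^2 - x1 - x2 mod 29 = 4^2 - 25 - 16 = 4
y3 = s (x1 - x3) - y1 mod 29 = 4 * (25 - 4) - 28 = 27

P + Q = (4, 27)


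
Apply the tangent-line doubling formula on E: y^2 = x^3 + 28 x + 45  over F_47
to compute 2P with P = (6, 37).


Doubling: s = (3 x1^2 + a) / (2 y1)
s = (3*6^2 + 28) / (2*37) mod 47 = 12
x3 = s^2 - 2 x1 mod 47 = 12^2 - 2*6 = 38
y3 = s (x1 - x3) - y1 mod 47 = 12 * (6 - 38) - 37 = 2

2P = (38, 2)


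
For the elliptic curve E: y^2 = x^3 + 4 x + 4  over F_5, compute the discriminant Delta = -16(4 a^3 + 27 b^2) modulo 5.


4 a^3 + 27 b^2 = 4*4^3 + 27*4^2 = 256 + 432 = 688
Delta = -16 * (688) = -11008
Delta mod 5 = 2

Delta = 2 (mod 5)


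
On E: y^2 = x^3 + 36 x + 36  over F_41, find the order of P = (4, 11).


Compute successive multiples of P until we hit O:
  1P = (4, 11)
  2P = (12, 33)
  3P = (30, 20)
  4P = (9, 33)
  5P = (8, 37)
  6P = (20, 8)
  7P = (22, 18)
  8P = (13, 6)
  ... (continuing to 46P)
  46P = O

ord(P) = 46


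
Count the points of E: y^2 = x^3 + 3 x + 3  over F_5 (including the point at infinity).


For each x in F_5, count y with y^2 = x^3 + 3 x + 3 mod 5:
  x = 3: RHS = 4, y in [2, 3]  -> 2 point(s)
  x = 4: RHS = 4, y in [2, 3]  -> 2 point(s)
Affine points: 4. Add the point at infinity: total = 5.

#E(F_5) = 5


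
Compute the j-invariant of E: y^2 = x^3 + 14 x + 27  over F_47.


Delta = -16(4 a^3 + 27 b^2) mod 47 = 42
-1728 * (4 a)^3 = -1728 * (4*14)^3 mod 47 = 29
j = 29 * 42^(-1) mod 47 = 13

j = 13 (mod 47)


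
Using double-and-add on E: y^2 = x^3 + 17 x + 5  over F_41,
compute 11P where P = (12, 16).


k = 11 = 1011_2 (binary, LSB first: 1101)
Double-and-add from P = (12, 16):
  bit 0 = 1: acc = O + (12, 16) = (12, 16)
  bit 1 = 1: acc = (12, 16) + (13, 2) = (7, 37)
  bit 2 = 0: acc unchanged = (7, 37)
  bit 3 = 1: acc = (7, 37) + (37, 18) = (1, 33)

11P = (1, 33)


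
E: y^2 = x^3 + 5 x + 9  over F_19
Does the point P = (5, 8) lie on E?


Check whether y^2 = x^3 + 5 x + 9 (mod 19) for (x, y) = (5, 8).
LHS: y^2 = 8^2 mod 19 = 7
RHS: x^3 + 5 x + 9 = 5^3 + 5*5 + 9 mod 19 = 7
LHS = RHS

Yes, on the curve


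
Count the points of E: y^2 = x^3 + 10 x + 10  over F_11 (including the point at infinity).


For each x in F_11, count y with y^2 = x^3 + 10 x + 10 mod 11:
  x = 2: RHS = 5, y in [4, 7]  -> 2 point(s)
  x = 3: RHS = 1, y in [1, 10]  -> 2 point(s)
  x = 4: RHS = 4, y in [2, 9]  -> 2 point(s)
  x = 5: RHS = 9, y in [3, 8]  -> 2 point(s)
  x = 6: RHS = 0, y in [0]  -> 1 point(s)
  x = 7: RHS = 5, y in [4, 7]  -> 2 point(s)
  x = 9: RHS = 4, y in [2, 9]  -> 2 point(s)
Affine points: 13. Add the point at infinity: total = 14.

#E(F_11) = 14


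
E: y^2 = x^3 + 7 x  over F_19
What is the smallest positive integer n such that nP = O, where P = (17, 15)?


Compute successive multiples of P until we hit O:
  1P = (17, 15)
  2P = (4, 4)
  3P = (4, 15)
  4P = (17, 4)
  5P = O

ord(P) = 5


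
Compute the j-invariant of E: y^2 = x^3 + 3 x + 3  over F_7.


Delta = -16(4 a^3 + 27 b^2) mod 7 = 5
-1728 * (4 a)^3 = -1728 * (4*3)^3 mod 7 = 6
j = 6 * 5^(-1) mod 7 = 4

j = 4 (mod 7)


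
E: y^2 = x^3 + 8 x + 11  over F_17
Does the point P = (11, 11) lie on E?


Check whether y^2 = x^3 + 8 x + 11 (mod 17) for (x, y) = (11, 11).
LHS: y^2 = 11^2 mod 17 = 2
RHS: x^3 + 8 x + 11 = 11^3 + 8*11 + 11 mod 17 = 2
LHS = RHS

Yes, on the curve


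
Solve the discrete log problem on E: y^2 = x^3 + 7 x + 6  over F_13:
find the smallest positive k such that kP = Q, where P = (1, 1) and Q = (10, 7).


Enumerate multiples of P until we hit Q = (10, 7):
  1P = (1, 1)
  2P = (10, 6)
  3P = (6, 2)
  4P = (5, 6)
  5P = (11, 6)
  6P = (11, 7)
  7P = (5, 7)
  8P = (6, 11)
  9P = (10, 7)
Match found at i = 9.

k = 9


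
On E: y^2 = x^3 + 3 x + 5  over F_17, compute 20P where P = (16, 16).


k = 20 = 10100_2 (binary, LSB first: 00101)
Double-and-add from P = (16, 16):
  bit 0 = 0: acc unchanged = O
  bit 1 = 0: acc unchanged = O
  bit 2 = 1: acc = O + (10, 7) = (10, 7)
  bit 3 = 0: acc unchanged = (10, 7)
  bit 4 = 1: acc = (10, 7) + (2, 6) = (9, 8)

20P = (9, 8)


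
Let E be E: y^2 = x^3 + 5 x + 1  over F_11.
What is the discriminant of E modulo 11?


4 a^3 + 27 b^2 = 4*5^3 + 27*1^2 = 500 + 27 = 527
Delta = -16 * (527) = -8432
Delta mod 11 = 5

Delta = 5 (mod 11)


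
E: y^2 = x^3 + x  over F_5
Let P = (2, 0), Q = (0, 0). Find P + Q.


P != Q, so use the chord formula.
s = (y2 - y1) / (x2 - x1) = (0) / (3) mod 5 = 0
x3 = s^2 - x1 - x2 mod 5 = 0^2 - 2 - 0 = 3
y3 = s (x1 - x3) - y1 mod 5 = 0 * (2 - 3) - 0 = 0

P + Q = (3, 0)


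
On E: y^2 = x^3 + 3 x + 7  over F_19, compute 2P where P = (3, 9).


Doubling: s = (3 x1^2 + a) / (2 y1)
s = (3*3^2 + 3) / (2*9) mod 19 = 8
x3 = s^2 - 2 x1 mod 19 = 8^2 - 2*3 = 1
y3 = s (x1 - x3) - y1 mod 19 = 8 * (3 - 1) - 9 = 7

2P = (1, 7)
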